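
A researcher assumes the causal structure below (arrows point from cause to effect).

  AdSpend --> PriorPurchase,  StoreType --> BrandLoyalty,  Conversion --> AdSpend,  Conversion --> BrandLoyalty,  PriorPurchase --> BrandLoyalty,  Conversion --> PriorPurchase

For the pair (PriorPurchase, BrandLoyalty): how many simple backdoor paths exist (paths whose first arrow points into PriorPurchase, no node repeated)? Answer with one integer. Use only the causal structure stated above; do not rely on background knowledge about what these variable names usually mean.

2

A backdoor path from PriorPurchase to BrandLoyalty is any simple undirected path whose first edge points into PriorPurchase (i.e. leaves PriorPurchase via a parent).
Parents of PriorPurchase: {AdSpend, Conversion}.
Enumerating:
  P1: PriorPurchase <- Conversion -> BrandLoyalty
  P2: PriorPurchase <- AdSpend <- Conversion -> BrandLoyalty
That exhausts the simple backdoor paths. Count: 2.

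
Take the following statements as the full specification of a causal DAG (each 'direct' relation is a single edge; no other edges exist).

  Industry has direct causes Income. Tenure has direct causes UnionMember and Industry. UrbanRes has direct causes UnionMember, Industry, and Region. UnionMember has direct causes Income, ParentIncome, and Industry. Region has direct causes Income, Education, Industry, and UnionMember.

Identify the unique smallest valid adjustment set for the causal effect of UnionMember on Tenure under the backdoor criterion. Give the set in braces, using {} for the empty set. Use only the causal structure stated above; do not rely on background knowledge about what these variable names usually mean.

Variables eligible for adjustment (non-descendants of UnionMember, excluding UnionMember and Tenure): {Education, Income, Industry, ParentIncome}.
Backdoor paths from UnionMember to Tenure:
  P1: UnionMember <- Income -> Industry -> Tenure
  P2: UnionMember <- Income -> Region <- Industry -> Tenure
  P3: UnionMember <- Income -> Region -> UrbanRes <- Industry -> Tenure
  P4: UnionMember <- Industry -> Tenure
The empty set is not sufficient: P1 (UnionMember <- Income -> Industry -> Tenure) has no collider blocking it and no conditioned non-collider, so it is open.
Try {Industry}:
  P1: blocked at chain node Industry ∈ conditioning set.
  P2: blocked at collider Region (neither it nor any descendant is in the conditioning set).
  P3: blocked at collider UrbanRes (neither it nor any descendant is in the conditioning set).
  P4: blocked at fork node Industry ∈ conditioning set.
{Industry} contains no descendant of UnionMember and blocks every backdoor path.
No other singleton works — e.g. {ParentIncome} leaves P1 open — so {Industry} is the unique smallest valid adjustment set.

{Industry}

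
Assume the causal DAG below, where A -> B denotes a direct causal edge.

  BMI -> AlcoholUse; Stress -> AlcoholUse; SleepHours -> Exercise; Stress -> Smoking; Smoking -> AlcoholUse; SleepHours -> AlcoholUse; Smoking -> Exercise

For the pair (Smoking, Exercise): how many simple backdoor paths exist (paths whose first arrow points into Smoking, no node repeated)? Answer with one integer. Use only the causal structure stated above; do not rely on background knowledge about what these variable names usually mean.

A backdoor path from Smoking to Exercise is any simple undirected path whose first edge points into Smoking (i.e. leaves Smoking via a parent).
Parents of Smoking: {Stress}.
Enumerating:
  P1: Smoking <- Stress -> AlcoholUse <- SleepHours -> Exercise
That exhausts the simple backdoor paths. Count: 1.

1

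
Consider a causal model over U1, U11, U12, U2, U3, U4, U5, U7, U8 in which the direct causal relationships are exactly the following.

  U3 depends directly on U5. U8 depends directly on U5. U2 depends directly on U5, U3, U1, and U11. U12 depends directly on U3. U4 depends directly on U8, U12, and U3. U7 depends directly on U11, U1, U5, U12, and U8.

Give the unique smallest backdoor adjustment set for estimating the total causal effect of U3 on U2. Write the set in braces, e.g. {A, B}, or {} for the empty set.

{U5}

Variables eligible for adjustment (non-descendants of U3, excluding U3 and U2): {U1, U11, U5, U8}.
Backdoor paths from U3 to U2:
  P1: U3 <- U5 -> U8 -> U4 <- U12 -> U7 <- U11 -> U2
  P2: U3 <- U5 -> U8 -> U4 <- U12 -> U7 <- U1 -> U2
  P3: U3 <- U5 -> U8 -> U7 <- U11 -> U2
  P4: U3 <- U5 -> U8 -> U7 <- U1 -> U2
  P5: U3 <- U5 -> U7 <- U11 -> U2
  P6: U3 <- U5 -> U7 <- U1 -> U2
  P7: U3 <- U5 -> U2
The empty set is not sufficient: P7 (U3 <- U5 -> U2) has no collider blocking it and no conditioned non-collider, so it is open.
Try {U5}:
  P1: blocked at fork node U5 ∈ conditioning set.
  P2: blocked at fork node U5 ∈ conditioning set.
  P3: blocked at fork node U5 ∈ conditioning set.
  P4: blocked at fork node U5 ∈ conditioning set.
  P5: blocked at fork node U5 ∈ conditioning set.
  P6: blocked at fork node U5 ∈ conditioning set.
  P7: blocked at fork node U5 ∈ conditioning set.
{U5} contains no descendant of U3 and blocks every backdoor path.
No other singleton works — e.g. {U11} leaves P7 open — so {U5} is the unique smallest valid adjustment set.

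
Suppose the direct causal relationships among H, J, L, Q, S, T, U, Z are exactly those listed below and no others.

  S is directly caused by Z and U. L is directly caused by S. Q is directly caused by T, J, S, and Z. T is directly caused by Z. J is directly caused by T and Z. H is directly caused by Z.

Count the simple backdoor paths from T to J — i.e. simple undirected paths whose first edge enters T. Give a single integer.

3

A backdoor path from T to J is any simple undirected path whose first edge points into T (i.e. leaves T via a parent).
Parents of T: {Z}.
Enumerating:
  P1: T <- Z -> S -> Q <- J
  P2: T <- Z -> J
  P3: T <- Z -> Q <- J
That exhausts the simple backdoor paths. Count: 3.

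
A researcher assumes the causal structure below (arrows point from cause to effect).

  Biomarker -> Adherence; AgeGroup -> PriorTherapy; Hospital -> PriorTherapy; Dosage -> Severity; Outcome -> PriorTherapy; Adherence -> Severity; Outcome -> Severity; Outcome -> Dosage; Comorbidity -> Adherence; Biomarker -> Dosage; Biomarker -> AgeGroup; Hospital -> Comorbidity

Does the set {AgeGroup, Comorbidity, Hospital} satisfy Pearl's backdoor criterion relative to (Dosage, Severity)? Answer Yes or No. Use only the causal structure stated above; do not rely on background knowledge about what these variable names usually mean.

No

Backdoor paths from Dosage to Severity (paths whose first edge points into Dosage):
  P1: Dosage <- Outcome -> PriorTherapy <- Hospital -> Comorbidity -> Adherence -> Severity
  P2: Dosage <- Outcome -> PriorTherapy <- AgeGroup <- Biomarker -> Adherence -> Severity
  P3: Dosage <- Outcome -> Severity
  P4: Dosage <- Biomarker -> AgeGroup -> PriorTherapy <- Outcome -> Severity
  P5: Dosage <- Biomarker -> AgeGroup -> PriorTherapy <- Hospital -> Comorbidity -> Adherence -> Severity
  P6: Dosage <- Biomarker -> Adherence <- Comorbidity <- Hospital -> PriorTherapy <- Outcome -> Severity
  P7: Dosage <- Biomarker -> Adherence -> Severity
Condition 1 (no descendant of Dosage in the set): holds — descendants of Dosage are {Severity}; none are in {AgeGroup, Comorbidity, Hospital}.
Condition 2 (every backdoor path blocked by {AgeGroup, Comorbidity, Hospital}):
  P1: blocked at collider PriorTherapy (neither it nor any descendant is in the conditioning set).
  P2: blocked at collider PriorTherapy (neither it nor any descendant is in the conditioning set).
  P3: open — no interior node is in the conditioning set.
  P4: blocked at chain node AgeGroup ∈ conditioning set.
  P5: blocked at chain node AgeGroup ∈ conditioning set.
  P6: blocked at collider Adherence (neither it nor any descendant is in the conditioning set).
  P7: open — no interior node is in the conditioning set.
{AgeGroup, Comorbidity, Hospital} does not satisfy the backdoor criterion.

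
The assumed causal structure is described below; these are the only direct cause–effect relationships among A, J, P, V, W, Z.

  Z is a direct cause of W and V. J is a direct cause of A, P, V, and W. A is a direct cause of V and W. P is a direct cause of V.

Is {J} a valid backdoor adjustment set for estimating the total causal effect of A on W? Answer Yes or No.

Backdoor paths from A to W (paths whose first edge points into A):
  P1: A <- J -> P -> V <- Z -> W
  P2: A <- J -> V <- Z -> W
  P3: A <- J -> W
Condition 1 (no descendant of A in the set): holds — descendants of A are {V, W}; none are in {J}.
Condition 2 (every backdoor path blocked by {J}):
  P1: blocked at fork node J ∈ conditioning set.
  P2: blocked at fork node J ∈ conditioning set.
  P3: blocked at fork node J ∈ conditioning set.
{J} satisfies the backdoor criterion.

Yes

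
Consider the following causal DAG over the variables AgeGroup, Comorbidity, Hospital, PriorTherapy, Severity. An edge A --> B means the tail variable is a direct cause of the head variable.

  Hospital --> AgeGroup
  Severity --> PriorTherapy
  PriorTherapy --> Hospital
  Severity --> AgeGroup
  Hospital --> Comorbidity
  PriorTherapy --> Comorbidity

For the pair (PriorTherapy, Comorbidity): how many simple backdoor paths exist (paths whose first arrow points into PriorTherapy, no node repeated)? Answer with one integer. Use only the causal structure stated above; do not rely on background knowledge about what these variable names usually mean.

A backdoor path from PriorTherapy to Comorbidity is any simple undirected path whose first edge points into PriorTherapy (i.e. leaves PriorTherapy via a parent).
Parents of PriorTherapy: {Severity}.
Enumerating:
  P1: PriorTherapy <- Severity -> AgeGroup <- Hospital -> Comorbidity
That exhausts the simple backdoor paths. Count: 1.

1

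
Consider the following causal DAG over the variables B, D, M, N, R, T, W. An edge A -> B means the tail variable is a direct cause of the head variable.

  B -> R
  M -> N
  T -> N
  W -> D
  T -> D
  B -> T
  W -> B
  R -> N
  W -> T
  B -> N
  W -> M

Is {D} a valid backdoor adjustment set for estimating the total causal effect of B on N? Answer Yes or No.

No

Backdoor paths from B to N (paths whose first edge points into B):
  P1: B <- W -> M -> N
  P2: B <- W -> T -> N
  P3: B <- W -> D <- T -> N
Condition 1 (no descendant of B in the set): FAILS — D is a descendant of B.
Condition 2 (every backdoor path blocked by {D}):
  P1: open — no interior node is in the conditioning set.
  P2: open — no interior node is in the conditioning set.
  P3: open — collider(s) D are conditioned on (or have a conditioned descendant) and no non-collider on the path is in the set.
{D} does not satisfy the backdoor criterion.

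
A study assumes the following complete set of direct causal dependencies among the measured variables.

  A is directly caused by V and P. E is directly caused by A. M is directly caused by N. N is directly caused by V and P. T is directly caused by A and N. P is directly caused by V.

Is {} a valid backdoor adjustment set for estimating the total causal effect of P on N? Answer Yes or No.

No

Backdoor paths from P to N (paths whose first edge points into P):
  P1: P <- V -> A -> T <- N
  P2: P <- V -> N
Condition 1 (no descendant of P in the set): holds — descendants of P are {A, E, M, N, T}; none are in {}.
Condition 2 (every backdoor path blocked by {}):
  P1: blocked at collider T (neither it nor any descendant is in the conditioning set).
  P2: open — no interior node is in the conditioning set.
{} does not satisfy the backdoor criterion.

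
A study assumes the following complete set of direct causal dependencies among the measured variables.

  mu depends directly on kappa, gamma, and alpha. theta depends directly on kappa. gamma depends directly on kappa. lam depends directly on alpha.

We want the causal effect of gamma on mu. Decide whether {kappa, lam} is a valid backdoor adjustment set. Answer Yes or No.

Backdoor paths from gamma to mu (paths whose first edge points into gamma):
  P1: gamma <- kappa -> mu
Condition 1 (no descendant of gamma in the set): holds — descendants of gamma are {mu}; none are in {kappa, lam}.
Condition 2 (every backdoor path blocked by {kappa, lam}):
  P1: blocked at fork node kappa ∈ conditioning set.
{kappa, lam} satisfies the backdoor criterion.

Yes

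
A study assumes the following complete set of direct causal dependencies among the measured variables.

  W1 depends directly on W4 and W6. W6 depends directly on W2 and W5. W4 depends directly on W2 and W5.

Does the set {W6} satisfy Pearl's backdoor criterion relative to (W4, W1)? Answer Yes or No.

Backdoor paths from W4 to W1 (paths whose first edge points into W4):
  P1: W4 <- W2 -> W6 -> W1
  P2: W4 <- W5 -> W6 -> W1
Condition 1 (no descendant of W4 in the set): holds — descendants of W4 are {W1}; none are in {W6}.
Condition 2 (every backdoor path blocked by {W6}):
  P1: blocked at chain node W6 ∈ conditioning set.
  P2: blocked at chain node W6 ∈ conditioning set.
{W6} satisfies the backdoor criterion.

Yes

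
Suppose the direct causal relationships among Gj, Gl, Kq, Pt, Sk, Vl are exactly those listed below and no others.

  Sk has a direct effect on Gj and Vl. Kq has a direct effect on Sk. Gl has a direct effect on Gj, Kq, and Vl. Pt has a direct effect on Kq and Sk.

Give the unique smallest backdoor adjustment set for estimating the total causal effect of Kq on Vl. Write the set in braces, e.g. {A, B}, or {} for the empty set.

Variables eligible for adjustment (non-descendants of Kq, excluding Kq and Vl): {Gl, Pt}.
Backdoor paths from Kq to Vl:
  P1: Kq <- Pt -> Sk -> Vl
  P2: Kq <- Pt -> Sk -> Gj <- Gl -> Vl
  P3: Kq <- Gl -> Vl
  P4: Kq <- Gl -> Gj <- Sk -> Vl
The empty set is not sufficient: P1 (Kq <- Pt -> Sk -> Vl) has no collider blocking it and no conditioned non-collider, so it is open.
Try {Gl, Pt}:
  P1: blocked at fork node Pt ∈ conditioning set.
  P2: blocked at fork node Pt ∈ conditioning set.
  P3: blocked at fork node Gl ∈ conditioning set.
  P4: blocked at fork node Gl ∈ conditioning set.
{Gl, Pt} contains no descendant of Kq and blocks every backdoor path.
Every element of {Gl, Pt} is needed (dropping Gl leaves P3 open; dropping Pt leaves P1 open), so no proper subset is valid.
Among all size-2 subsets of the eligible variables, only {Gl, Pt} blocks every backdoor path, so it is the unique smallest valid adjustment set.

{Gl, Pt}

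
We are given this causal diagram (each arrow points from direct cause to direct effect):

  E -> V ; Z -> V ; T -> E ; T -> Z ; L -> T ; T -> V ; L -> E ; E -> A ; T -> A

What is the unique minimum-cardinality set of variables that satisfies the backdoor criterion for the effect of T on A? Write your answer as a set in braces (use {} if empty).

{L}

Variables eligible for adjustment (non-descendants of T, excluding T and A): {L}.
Backdoor paths from T to A:
  P1: T <- L -> E -> A
The empty set is not sufficient: P1 (T <- L -> E -> A) has no collider blocking it and no conditioned non-collider, so it is open.
Try {L}:
  P1: blocked at fork node L ∈ conditioning set.
{L} contains no descendant of T and blocks every backdoor path.
{L} is the unique smallest valid adjustment set.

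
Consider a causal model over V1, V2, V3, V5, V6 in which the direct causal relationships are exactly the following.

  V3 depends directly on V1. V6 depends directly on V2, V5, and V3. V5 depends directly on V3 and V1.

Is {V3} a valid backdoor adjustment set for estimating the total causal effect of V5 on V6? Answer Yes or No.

Yes

Backdoor paths from V5 to V6 (paths whose first edge points into V5):
  P1: V5 <- V1 -> V3 -> V6
  P2: V5 <- V3 -> V6
Condition 1 (no descendant of V5 in the set): holds — descendants of V5 are {V6}; none are in {V3}.
Condition 2 (every backdoor path blocked by {V3}):
  P1: blocked at chain node V3 ∈ conditioning set.
  P2: blocked at fork node V3 ∈ conditioning set.
{V3} satisfies the backdoor criterion.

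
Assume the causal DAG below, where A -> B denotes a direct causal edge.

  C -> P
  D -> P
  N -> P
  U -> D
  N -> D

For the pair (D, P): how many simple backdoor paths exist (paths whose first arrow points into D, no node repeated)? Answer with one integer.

1

A backdoor path from D to P is any simple undirected path whose first edge points into D (i.e. leaves D via a parent).
Parents of D: {N, U}.
Enumerating:
  P1: D <- N -> P
That exhausts the simple backdoor paths. Count: 1.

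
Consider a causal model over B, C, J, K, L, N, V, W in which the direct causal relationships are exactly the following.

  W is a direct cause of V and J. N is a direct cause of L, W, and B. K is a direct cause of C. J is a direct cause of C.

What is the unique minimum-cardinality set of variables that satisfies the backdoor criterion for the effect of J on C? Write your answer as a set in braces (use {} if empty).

Variables eligible for adjustment (non-descendants of J, excluding J and C): {B, K, L, N, V, W}.
Backdoor paths from J to C:
  (none)
With no backdoor paths the empty set already satisfies the criterion, and it is trivially minimal.

{}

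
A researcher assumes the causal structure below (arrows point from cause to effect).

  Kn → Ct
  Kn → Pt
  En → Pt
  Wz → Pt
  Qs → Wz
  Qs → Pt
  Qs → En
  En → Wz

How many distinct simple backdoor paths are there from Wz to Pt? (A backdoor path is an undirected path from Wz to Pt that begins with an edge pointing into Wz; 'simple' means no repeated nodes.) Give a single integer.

A backdoor path from Wz to Pt is any simple undirected path whose first edge points into Wz (i.e. leaves Wz via a parent).
Parents of Wz: {En, Qs}.
Enumerating:
  P1: Wz <- Qs -> En -> Pt
  P2: Wz <- Qs -> Pt
  P3: Wz <- En <- Qs -> Pt
  P4: Wz <- En -> Pt
That exhausts the simple backdoor paths. Count: 4.

4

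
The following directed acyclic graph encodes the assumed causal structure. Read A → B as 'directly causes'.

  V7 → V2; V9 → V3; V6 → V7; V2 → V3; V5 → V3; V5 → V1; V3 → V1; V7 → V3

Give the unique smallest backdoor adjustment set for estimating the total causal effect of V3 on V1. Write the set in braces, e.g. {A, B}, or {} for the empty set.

Variables eligible for adjustment (non-descendants of V3, excluding V3 and V1): {V2, V5, V6, V7, V9}.
Backdoor paths from V3 to V1:
  P1: V3 <- V5 -> V1
The empty set is not sufficient: P1 (V3 <- V5 -> V1) has no collider blocking it and no conditioned non-collider, so it is open.
Try {V5}:
  P1: blocked at fork node V5 ∈ conditioning set.
{V5} contains no descendant of V3 and blocks every backdoor path.
No other singleton works — e.g. {V6} leaves P1 open — so {V5} is the unique smallest valid adjustment set.

{V5}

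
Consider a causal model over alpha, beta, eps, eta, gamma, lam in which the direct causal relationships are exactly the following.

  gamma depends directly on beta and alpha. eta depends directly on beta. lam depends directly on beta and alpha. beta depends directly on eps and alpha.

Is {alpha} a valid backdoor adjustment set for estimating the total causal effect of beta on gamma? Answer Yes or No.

Yes

Backdoor paths from beta to gamma (paths whose first edge points into beta):
  P1: beta <- alpha -> gamma
Condition 1 (no descendant of beta in the set): holds — descendants of beta are {eta, gamma, lam}; none are in {alpha}.
Condition 2 (every backdoor path blocked by {alpha}):
  P1: blocked at fork node alpha ∈ conditioning set.
{alpha} satisfies the backdoor criterion.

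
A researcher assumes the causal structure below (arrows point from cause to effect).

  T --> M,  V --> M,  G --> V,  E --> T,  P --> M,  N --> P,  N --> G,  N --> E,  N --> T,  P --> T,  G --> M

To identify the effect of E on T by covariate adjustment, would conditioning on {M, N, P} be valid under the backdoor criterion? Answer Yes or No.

No

Backdoor paths from E to T (paths whose first edge points into E):
  P1: E <- N -> G -> V -> M <- P -> T
  P2: E <- N -> G -> V -> M <- T
  P3: E <- N -> G -> M <- P -> T
  P4: E <- N -> G -> M <- T
  P5: E <- N -> P -> T
  P6: E <- N -> P -> M <- T
  P7: E <- N -> T
Condition 1 (no descendant of E in the set): FAILS — M is a descendant of E.
Condition 2 (every backdoor path blocked by {M, N, P}):
  P1: blocked at fork node N ∈ conditioning set.
  P2: blocked at fork node N ∈ conditioning set.
  P3: blocked at fork node N ∈ conditioning set.
  P4: blocked at fork node N ∈ conditioning set.
  P5: blocked at fork node N ∈ conditioning set.
  P6: blocked at fork node N ∈ conditioning set.
  P7: blocked at fork node N ∈ conditioning set.
{M, N, P} does not satisfy the backdoor criterion.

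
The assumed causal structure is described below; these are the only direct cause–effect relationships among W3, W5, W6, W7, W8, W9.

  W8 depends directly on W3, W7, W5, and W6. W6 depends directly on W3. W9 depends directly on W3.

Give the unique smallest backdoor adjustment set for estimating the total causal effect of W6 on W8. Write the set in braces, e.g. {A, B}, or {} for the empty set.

Variables eligible for adjustment (non-descendants of W6, excluding W6 and W8): {W3, W5, W7, W9}.
Backdoor paths from W6 to W8:
  P1: W6 <- W3 -> W8
The empty set is not sufficient: P1 (W6 <- W3 -> W8) has no collider blocking it and no conditioned non-collider, so it is open.
Try {W3}:
  P1: blocked at fork node W3 ∈ conditioning set.
{W3} contains no descendant of W6 and blocks every backdoor path.
No other singleton works — e.g. {W7} leaves P1 open — so {W3} is the unique smallest valid adjustment set.

{W3}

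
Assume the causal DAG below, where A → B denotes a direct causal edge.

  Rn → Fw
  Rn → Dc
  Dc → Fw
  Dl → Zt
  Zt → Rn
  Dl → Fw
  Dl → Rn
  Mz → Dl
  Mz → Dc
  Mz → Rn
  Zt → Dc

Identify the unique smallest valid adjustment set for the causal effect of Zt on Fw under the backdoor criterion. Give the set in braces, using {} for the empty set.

{Dl}

Variables eligible for adjustment (non-descendants of Zt, excluding Zt and Fw): {Dl, Mz}.
Backdoor paths from Zt to Fw:
  P1: Zt <- Dl <- Mz -> Rn -> Dc -> Fw
  P2: Zt <- Dl <- Mz -> Rn -> Fw
  P3: Zt <- Dl <- Mz -> Dc <- Rn -> Fw
  P4: Zt <- Dl <- Mz -> Dc -> Fw
  P5: Zt <- Dl -> Rn <- Mz -> Dc -> Fw
  P6: Zt <- Dl -> Rn -> Dc -> Fw
  P7: Zt <- Dl -> Rn -> Fw
  P8: Zt <- Dl -> Fw
The empty set is not sufficient: P1 (Zt <- Dl <- Mz -> Rn -> Dc -> Fw) has no collider blocking it and no conditioned non-collider, so it is open.
Try {Dl}:
  P1: blocked at chain node Dl ∈ conditioning set.
  P2: blocked at chain node Dl ∈ conditioning set.
  P3: blocked at chain node Dl ∈ conditioning set.
  P4: blocked at chain node Dl ∈ conditioning set.
  P5: blocked at fork node Dl ∈ conditioning set.
  P6: blocked at fork node Dl ∈ conditioning set.
  P7: blocked at fork node Dl ∈ conditioning set.
  P8: blocked at fork node Dl ∈ conditioning set.
{Dl} contains no descendant of Zt and blocks every backdoor path.
No other singleton works — e.g. {Mz} leaves P6 open — so {Dl} is the unique smallest valid adjustment set.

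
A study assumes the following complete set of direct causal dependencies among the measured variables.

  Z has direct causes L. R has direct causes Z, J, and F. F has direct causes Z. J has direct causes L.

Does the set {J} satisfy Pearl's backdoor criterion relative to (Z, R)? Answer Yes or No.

Yes

Backdoor paths from Z to R (paths whose first edge points into Z):
  P1: Z <- L -> J -> R
Condition 1 (no descendant of Z in the set): holds — descendants of Z are {F, R}; none are in {J}.
Condition 2 (every backdoor path blocked by {J}):
  P1: blocked at chain node J ∈ conditioning set.
{J} satisfies the backdoor criterion.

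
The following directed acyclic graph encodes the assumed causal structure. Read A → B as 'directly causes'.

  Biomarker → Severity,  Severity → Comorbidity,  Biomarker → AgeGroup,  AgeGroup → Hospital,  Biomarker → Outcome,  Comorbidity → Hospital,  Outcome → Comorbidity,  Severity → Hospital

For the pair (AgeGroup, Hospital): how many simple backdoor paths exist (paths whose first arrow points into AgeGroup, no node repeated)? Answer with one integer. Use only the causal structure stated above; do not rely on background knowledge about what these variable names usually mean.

4

A backdoor path from AgeGroup to Hospital is any simple undirected path whose first edge points into AgeGroup (i.e. leaves AgeGroup via a parent).
Parents of AgeGroup: {Biomarker}.
Enumerating:
  P1: AgeGroup <- Biomarker -> Severity -> Comorbidity -> Hospital
  P2: AgeGroup <- Biomarker -> Severity -> Hospital
  P3: AgeGroup <- Biomarker -> Outcome -> Comorbidity <- Severity -> Hospital
  P4: AgeGroup <- Biomarker -> Outcome -> Comorbidity -> Hospital
That exhausts the simple backdoor paths. Count: 4.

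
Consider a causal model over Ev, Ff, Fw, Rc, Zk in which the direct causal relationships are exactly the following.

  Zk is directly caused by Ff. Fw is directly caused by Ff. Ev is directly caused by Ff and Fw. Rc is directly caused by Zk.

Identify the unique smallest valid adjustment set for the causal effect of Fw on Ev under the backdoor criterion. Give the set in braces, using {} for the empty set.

{Ff}

Variables eligible for adjustment (non-descendants of Fw, excluding Fw and Ev): {Ff, Rc, Zk}.
Backdoor paths from Fw to Ev:
  P1: Fw <- Ff -> Ev
The empty set is not sufficient: P1 (Fw <- Ff -> Ev) has no collider blocking it and no conditioned non-collider, so it is open.
Try {Ff}:
  P1: blocked at fork node Ff ∈ conditioning set.
{Ff} contains no descendant of Fw and blocks every backdoor path.
No other singleton works — e.g. {Zk} leaves P1 open — so {Ff} is the unique smallest valid adjustment set.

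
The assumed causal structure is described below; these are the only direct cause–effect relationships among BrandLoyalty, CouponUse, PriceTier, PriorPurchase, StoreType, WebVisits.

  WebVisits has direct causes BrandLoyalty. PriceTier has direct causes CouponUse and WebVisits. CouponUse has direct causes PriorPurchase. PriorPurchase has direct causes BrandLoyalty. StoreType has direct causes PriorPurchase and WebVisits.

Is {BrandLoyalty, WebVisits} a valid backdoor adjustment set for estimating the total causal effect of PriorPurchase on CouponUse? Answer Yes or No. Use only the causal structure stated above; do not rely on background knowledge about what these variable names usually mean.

Yes

Backdoor paths from PriorPurchase to CouponUse (paths whose first edge points into PriorPurchase):
  P1: PriorPurchase <- BrandLoyalty -> WebVisits -> PriceTier <- CouponUse
Condition 1 (no descendant of PriorPurchase in the set): holds — descendants of PriorPurchase are {CouponUse, PriceTier, StoreType}; none are in {BrandLoyalty, WebVisits}.
Condition 2 (every backdoor path blocked by {BrandLoyalty, WebVisits}):
  P1: blocked at fork node BrandLoyalty ∈ conditioning set.
{BrandLoyalty, WebVisits} satisfies the backdoor criterion.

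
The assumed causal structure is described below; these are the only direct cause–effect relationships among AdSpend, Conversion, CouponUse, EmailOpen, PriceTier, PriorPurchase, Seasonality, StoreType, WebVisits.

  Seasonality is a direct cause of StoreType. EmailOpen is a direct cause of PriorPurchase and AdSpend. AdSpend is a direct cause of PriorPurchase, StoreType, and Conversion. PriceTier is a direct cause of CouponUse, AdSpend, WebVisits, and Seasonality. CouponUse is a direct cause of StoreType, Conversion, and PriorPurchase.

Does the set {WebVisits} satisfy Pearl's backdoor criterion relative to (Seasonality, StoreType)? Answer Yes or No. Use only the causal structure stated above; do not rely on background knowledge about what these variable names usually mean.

Backdoor paths from Seasonality to StoreType (paths whose first edge points into Seasonality):
  P1: Seasonality <- PriceTier -> CouponUse -> PriorPurchase <- EmailOpen -> AdSpend -> StoreType
  P2: Seasonality <- PriceTier -> CouponUse -> PriorPurchase <- AdSpend -> StoreType
  P3: Seasonality <- PriceTier -> CouponUse -> Conversion <- AdSpend -> StoreType
  P4: Seasonality <- PriceTier -> CouponUse -> StoreType
  P5: Seasonality <- PriceTier -> AdSpend <- EmailOpen -> PriorPurchase <- CouponUse -> StoreType
  P6: Seasonality <- PriceTier -> AdSpend -> PriorPurchase <- CouponUse -> StoreType
  P7: Seasonality <- PriceTier -> AdSpend -> Conversion <- CouponUse -> StoreType
  P8: Seasonality <- PriceTier -> AdSpend -> StoreType
Condition 1 (no descendant of Seasonality in the set): holds — descendants of Seasonality are {StoreType}; none are in {WebVisits}.
Condition 2 (every backdoor path blocked by {WebVisits}):
  P1: blocked at collider PriorPurchase (neither it nor any descendant is in the conditioning set).
  P2: blocked at collider PriorPurchase (neither it nor any descendant is in the conditioning set).
  P3: blocked at collider Conversion (neither it nor any descendant is in the conditioning set).
  P4: open — no interior node is in the conditioning set.
  P5: blocked at collider AdSpend (neither it nor any descendant is in the conditioning set).
  P6: blocked at collider PriorPurchase (neither it nor any descendant is in the conditioning set).
  P7: blocked at collider Conversion (neither it nor any descendant is in the conditioning set).
  P8: open — no interior node is in the conditioning set.
{WebVisits} does not satisfy the backdoor criterion.

No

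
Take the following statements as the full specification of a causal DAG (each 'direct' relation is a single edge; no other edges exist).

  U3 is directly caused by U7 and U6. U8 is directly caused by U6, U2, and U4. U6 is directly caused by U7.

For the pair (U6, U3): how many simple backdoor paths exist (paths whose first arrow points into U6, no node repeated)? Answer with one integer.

1

A backdoor path from U6 to U3 is any simple undirected path whose first edge points into U6 (i.e. leaves U6 via a parent).
Parents of U6: {U7}.
Enumerating:
  P1: U6 <- U7 -> U3
That exhausts the simple backdoor paths. Count: 1.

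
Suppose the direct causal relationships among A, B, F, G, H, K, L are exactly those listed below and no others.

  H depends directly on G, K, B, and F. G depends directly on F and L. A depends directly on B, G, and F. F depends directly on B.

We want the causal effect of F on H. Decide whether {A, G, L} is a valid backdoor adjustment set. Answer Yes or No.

No

Backdoor paths from F to H (paths whose first edge points into F):
  P1: F <- B -> A <- G -> H
  P2: F <- B -> H
Condition 1 (no descendant of F in the set): FAILS — A and G are descendants of F.
Condition 2 (every backdoor path blocked by {A, G, L}):
  P1: blocked at fork node G ∈ conditioning set.
  P2: open — no interior node is in the conditioning set.
{A, G, L} does not satisfy the backdoor criterion.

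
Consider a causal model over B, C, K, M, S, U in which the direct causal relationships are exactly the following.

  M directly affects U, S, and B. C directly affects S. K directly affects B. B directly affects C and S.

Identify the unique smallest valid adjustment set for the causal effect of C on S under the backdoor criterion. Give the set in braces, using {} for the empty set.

{B}

Variables eligible for adjustment (non-descendants of C, excluding C and S): {B, K, M, U}.
Backdoor paths from C to S:
  P1: C <- B <- M -> S
  P2: C <- B -> S
The empty set is not sufficient: P1 (C <- B <- M -> S) has no collider blocking it and no conditioned non-collider, so it is open.
Try {B}:
  P1: blocked at chain node B ∈ conditioning set.
  P2: blocked at fork node B ∈ conditioning set.
{B} contains no descendant of C and blocks every backdoor path.
No other singleton works — e.g. {M} leaves P2 open — so {B} is the unique smallest valid adjustment set.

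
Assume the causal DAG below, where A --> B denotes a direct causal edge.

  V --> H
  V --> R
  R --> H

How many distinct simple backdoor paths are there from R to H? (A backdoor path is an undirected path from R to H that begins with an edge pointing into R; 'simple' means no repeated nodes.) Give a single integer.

A backdoor path from R to H is any simple undirected path whose first edge points into R (i.e. leaves R via a parent).
Parents of R: {V}.
Enumerating:
  P1: R <- V -> H
That exhausts the simple backdoor paths. Count: 1.

1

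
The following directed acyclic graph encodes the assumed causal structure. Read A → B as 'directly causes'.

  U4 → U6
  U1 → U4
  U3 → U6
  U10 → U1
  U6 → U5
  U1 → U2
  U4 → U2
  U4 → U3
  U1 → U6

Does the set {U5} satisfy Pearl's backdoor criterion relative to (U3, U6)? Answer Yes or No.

No

Backdoor paths from U3 to U6 (paths whose first edge points into U3):
  P1: U3 <- U4 <- U1 -> U6
  P2: U3 <- U4 -> U6
  P3: U3 <- U4 -> U2 <- U1 -> U6
Condition 1 (no descendant of U3 in the set): FAILS — U5 is a descendant of U3.
Condition 2 (every backdoor path blocked by {U5}):
  P1: open — no interior node is in the conditioning set.
  P2: open — no interior node is in the conditioning set.
  P3: blocked at collider U2 (neither it nor any descendant is in the conditioning set).
{U5} does not satisfy the backdoor criterion.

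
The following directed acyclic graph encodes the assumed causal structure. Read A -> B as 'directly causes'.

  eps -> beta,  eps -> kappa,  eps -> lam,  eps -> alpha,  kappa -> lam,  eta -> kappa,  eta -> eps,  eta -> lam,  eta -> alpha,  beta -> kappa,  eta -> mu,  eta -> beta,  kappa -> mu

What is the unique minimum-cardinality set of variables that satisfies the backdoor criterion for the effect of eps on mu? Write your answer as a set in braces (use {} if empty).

Variables eligible for adjustment (non-descendants of eps, excluding eps and mu): {eta}.
Backdoor paths from eps to mu:
  P1: eps <- eta -> beta -> kappa -> mu
  P2: eps <- eta -> kappa -> mu
  P3: eps <- eta -> lam <- kappa -> mu
  P4: eps <- eta -> mu
The empty set is not sufficient: P1 (eps <- eta -> beta -> kappa -> mu) has no collider blocking it and no conditioned non-collider, so it is open.
Try {eta}:
  P1: blocked at fork node eta ∈ conditioning set.
  P2: blocked at fork node eta ∈ conditioning set.
  P3: blocked at fork node eta ∈ conditioning set.
  P4: blocked at fork node eta ∈ conditioning set.
{eta} contains no descendant of eps and blocks every backdoor path.
{eta} is the unique smallest valid adjustment set.

{eta}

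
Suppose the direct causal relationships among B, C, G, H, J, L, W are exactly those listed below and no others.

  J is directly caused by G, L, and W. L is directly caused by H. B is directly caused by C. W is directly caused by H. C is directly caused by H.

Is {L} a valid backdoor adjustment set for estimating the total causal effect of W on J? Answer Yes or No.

Yes

Backdoor paths from W to J (paths whose first edge points into W):
  P1: W <- H -> L -> J
Condition 1 (no descendant of W in the set): holds — descendants of W are {J}; none are in {L}.
Condition 2 (every backdoor path blocked by {L}):
  P1: blocked at chain node L ∈ conditioning set.
{L} satisfies the backdoor criterion.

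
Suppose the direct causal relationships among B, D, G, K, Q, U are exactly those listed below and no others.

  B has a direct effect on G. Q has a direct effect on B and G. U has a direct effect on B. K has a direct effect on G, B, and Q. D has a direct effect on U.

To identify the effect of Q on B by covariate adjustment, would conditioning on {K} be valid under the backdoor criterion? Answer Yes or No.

Backdoor paths from Q to B (paths whose first edge points into Q):
  P1: Q <- K -> B
  P2: Q <- K -> G <- B
Condition 1 (no descendant of Q in the set): holds — descendants of Q are {B, G}; none are in {K}.
Condition 2 (every backdoor path blocked by {K}):
  P1: blocked at fork node K ∈ conditioning set.
  P2: blocked at fork node K ∈ conditioning set.
{K} satisfies the backdoor criterion.

Yes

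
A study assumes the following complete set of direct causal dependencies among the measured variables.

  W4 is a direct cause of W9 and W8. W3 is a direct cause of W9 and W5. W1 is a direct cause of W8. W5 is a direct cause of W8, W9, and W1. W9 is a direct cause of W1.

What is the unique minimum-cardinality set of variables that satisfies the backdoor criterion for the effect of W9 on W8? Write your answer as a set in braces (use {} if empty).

{W4, W5}

Variables eligible for adjustment (non-descendants of W9, excluding W9 and W8): {W3, W4, W5}.
Backdoor paths from W9 to W8:
  P1: W9 <- W3 -> W5 -> W1 -> W8
  P2: W9 <- W3 -> W5 -> W8
  P3: W9 <- W4 -> W8
  P4: W9 <- W5 -> W1 -> W8
  P5: W9 <- W5 -> W8
The empty set is not sufficient: P1 (W9 <- W3 -> W5 -> W1 -> W8) has no collider blocking it and no conditioned non-collider, so it is open.
Try {W4, W5}:
  P1: blocked at chain node W5 ∈ conditioning set.
  P2: blocked at chain node W5 ∈ conditioning set.
  P3: blocked at fork node W4 ∈ conditioning set.
  P4: blocked at fork node W5 ∈ conditioning set.
  P5: blocked at fork node W5 ∈ conditioning set.
{W4, W5} contains no descendant of W9 and blocks every backdoor path.
Every element of {W4, W5} is needed (dropping W4 leaves P3 open; dropping W5 leaves P1 open), so no proper subset is valid.
Among all size-2 subsets of the eligible variables, only {W4, W5} blocks every backdoor path, so it is the unique smallest valid adjustment set.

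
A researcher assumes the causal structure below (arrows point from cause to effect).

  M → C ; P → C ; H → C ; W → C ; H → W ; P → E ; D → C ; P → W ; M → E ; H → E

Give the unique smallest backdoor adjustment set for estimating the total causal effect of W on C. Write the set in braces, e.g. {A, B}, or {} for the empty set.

{H, P}

Variables eligible for adjustment (non-descendants of W, excluding W and C): {D, E, H, M, P}.
Backdoor paths from W to C:
  P1: W <- H -> E <- M -> C
  P2: W <- H -> E <- P -> C
  P3: W <- H -> C
  P4: W <- P -> E <- H -> C
  P5: W <- P -> E <- M -> C
  P6: W <- P -> C
The empty set is not sufficient: P3 (W <- H -> C) has no collider blocking it and no conditioned non-collider, so it is open.
Try {H, P}:
  P1: blocked at fork node H ∈ conditioning set.
  P2: blocked at fork node H ∈ conditioning set.
  P3: blocked at fork node H ∈ conditioning set.
  P4: blocked at fork node P ∈ conditioning set.
  P5: blocked at fork node P ∈ conditioning set.
  P6: blocked at fork node P ∈ conditioning set.
{H, P} contains no descendant of W and blocks every backdoor path.
Every element of {H, P} is needed (dropping H leaves P3 open; dropping P leaves P6 open), so no proper subset is valid.
Among all size-2 subsets of the eligible variables, only {H, P} blocks every backdoor path, so it is the unique smallest valid adjustment set.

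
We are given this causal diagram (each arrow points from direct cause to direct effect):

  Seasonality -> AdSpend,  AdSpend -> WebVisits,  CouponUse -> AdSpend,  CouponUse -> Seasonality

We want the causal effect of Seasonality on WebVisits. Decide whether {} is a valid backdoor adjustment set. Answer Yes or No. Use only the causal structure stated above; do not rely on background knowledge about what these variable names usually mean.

Backdoor paths from Seasonality to WebVisits (paths whose first edge points into Seasonality):
  P1: Seasonality <- CouponUse -> AdSpend -> WebVisits
Condition 1 (no descendant of Seasonality in the set): holds — descendants of Seasonality are {AdSpend, WebVisits}; none are in {}.
Condition 2 (every backdoor path blocked by {}):
  P1: open — no interior node is in the conditioning set.
{} does not satisfy the backdoor criterion.

No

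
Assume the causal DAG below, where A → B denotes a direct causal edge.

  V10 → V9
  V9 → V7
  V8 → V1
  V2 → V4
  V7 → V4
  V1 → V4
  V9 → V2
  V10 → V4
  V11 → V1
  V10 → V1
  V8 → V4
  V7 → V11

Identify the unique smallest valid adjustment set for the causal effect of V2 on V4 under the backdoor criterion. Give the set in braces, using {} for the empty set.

{V9}

Variables eligible for adjustment (non-descendants of V2, excluding V2 and V4): {V1, V10, V11, V7, V8, V9}.
Backdoor paths from V2 to V4:
  P1: V2 <- V9 <- V10 -> V1 <- V8 -> V4
  P2: V2 <- V9 <- V10 -> V1 <- V11 <- V7 -> V4
  P3: V2 <- V9 <- V10 -> V1 -> V4
  P4: V2 <- V9 <- V10 -> V4
  P5: V2 <- V9 -> V7 -> V11 -> V1 <- V10 -> V4
  P6: V2 <- V9 -> V7 -> V11 -> V1 <- V8 -> V4
  P7: V2 <- V9 -> V7 -> V11 -> V1 -> V4
  P8: V2 <- V9 -> V7 -> V4
The empty set is not sufficient: P3 (V2 <- V9 <- V10 -> V1 -> V4) has no collider blocking it and no conditioned non-collider, so it is open.
Try {V9}:
  P1: blocked at chain node V9 ∈ conditioning set.
  P2: blocked at chain node V9 ∈ conditioning set.
  P3: blocked at chain node V9 ∈ conditioning set.
  P4: blocked at chain node V9 ∈ conditioning set.
  P5: blocked at fork node V9 ∈ conditioning set.
  P6: blocked at fork node V9 ∈ conditioning set.
  P7: blocked at fork node V9 ∈ conditioning set.
  P8: blocked at fork node V9 ∈ conditioning set.
{V9} contains no descendant of V2 and blocks every backdoor path.
No other singleton works — e.g. {V10} leaves P7 open — so {V9} is the unique smallest valid adjustment set.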